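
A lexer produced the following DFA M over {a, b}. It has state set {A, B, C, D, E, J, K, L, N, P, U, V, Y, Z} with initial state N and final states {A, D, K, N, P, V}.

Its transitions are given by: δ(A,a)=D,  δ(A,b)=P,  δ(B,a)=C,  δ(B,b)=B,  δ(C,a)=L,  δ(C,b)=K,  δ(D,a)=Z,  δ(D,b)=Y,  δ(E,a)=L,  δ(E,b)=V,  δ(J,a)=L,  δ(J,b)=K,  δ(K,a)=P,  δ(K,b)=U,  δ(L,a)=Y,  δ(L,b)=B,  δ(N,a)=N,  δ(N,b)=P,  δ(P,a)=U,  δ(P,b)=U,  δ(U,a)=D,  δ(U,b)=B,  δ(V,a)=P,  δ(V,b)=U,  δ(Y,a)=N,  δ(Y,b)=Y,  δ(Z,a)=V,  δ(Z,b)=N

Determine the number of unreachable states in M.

Starting at N and following transitions, the reachable set is {B, C, D, K, L, N, P, U, V, Y, Z}. That leaves A, E, J unreachable — 3 in total.

3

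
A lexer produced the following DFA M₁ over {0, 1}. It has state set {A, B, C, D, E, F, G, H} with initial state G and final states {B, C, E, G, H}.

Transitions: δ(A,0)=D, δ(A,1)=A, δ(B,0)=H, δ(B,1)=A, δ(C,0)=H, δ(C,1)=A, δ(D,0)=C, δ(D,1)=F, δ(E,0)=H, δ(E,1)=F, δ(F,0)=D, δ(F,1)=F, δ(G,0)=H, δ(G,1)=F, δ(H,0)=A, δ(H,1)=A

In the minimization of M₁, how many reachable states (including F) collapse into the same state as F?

States {B,E} cannot be reached from the start state, so discard them.
Initial partition by acceptance: {C,G,H} | {A,D,F}.
Split {C,G,H} by δ(·,0) → {C,G} and {H}.
Split {A,D,F} by δ(·,0) → {A,F} and {D}.
No further refinement is possible. Final partition (4 blocks): {C,G} | {A,F} | {H} | {D}.
State F belongs to the block {A,F}, which has 2 states.

2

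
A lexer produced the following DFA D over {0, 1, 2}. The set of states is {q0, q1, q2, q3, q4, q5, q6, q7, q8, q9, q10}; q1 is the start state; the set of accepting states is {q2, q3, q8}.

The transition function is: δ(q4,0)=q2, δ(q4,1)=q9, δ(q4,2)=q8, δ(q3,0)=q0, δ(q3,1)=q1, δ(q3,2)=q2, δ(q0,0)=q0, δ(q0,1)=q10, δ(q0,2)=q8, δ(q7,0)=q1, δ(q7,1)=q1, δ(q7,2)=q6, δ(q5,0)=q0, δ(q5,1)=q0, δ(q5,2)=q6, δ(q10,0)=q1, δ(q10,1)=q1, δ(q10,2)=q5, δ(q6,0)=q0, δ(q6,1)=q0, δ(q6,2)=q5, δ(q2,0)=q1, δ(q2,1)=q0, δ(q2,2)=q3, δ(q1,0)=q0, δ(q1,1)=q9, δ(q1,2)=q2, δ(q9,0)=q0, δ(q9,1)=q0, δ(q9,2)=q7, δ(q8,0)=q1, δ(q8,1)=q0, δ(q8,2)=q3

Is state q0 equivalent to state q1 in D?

Reachable states from the start: {q0,q1,q2,q3,q5,q6,q7,q8,q9,q10}. Unreachable: {q4} — drop them.
Initial partition by acceptance: {q2,q3,q8} | {q0,q1,q5,q6,q7,q9,q10}.
Refine {q0,q1,q5,q6,q7,q9,q10} on symbol 2: members go to different blocks, giving {q5,q6,q7,q9,q10} and {q0,q1}.
Stable partition: {q2,q3,q8} | {q5,q6,q7,q9,q10} | {q0,q1} — 3 equivalence classes.
q0 and q1 lie in the same block of the stable partition, so they are equivalent — no string distinguishes them.

Yes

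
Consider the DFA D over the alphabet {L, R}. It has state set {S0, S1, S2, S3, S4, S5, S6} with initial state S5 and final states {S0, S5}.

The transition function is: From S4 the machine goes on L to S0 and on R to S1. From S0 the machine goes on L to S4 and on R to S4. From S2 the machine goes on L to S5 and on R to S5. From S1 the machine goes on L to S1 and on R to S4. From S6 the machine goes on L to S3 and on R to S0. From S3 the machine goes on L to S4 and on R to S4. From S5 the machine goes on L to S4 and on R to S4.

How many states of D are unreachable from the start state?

3

Starting at S5 and following transitions, the reachable set is {S0, S1, S4, S5}. That leaves S2, S3, S6 unreachable — 3 in total.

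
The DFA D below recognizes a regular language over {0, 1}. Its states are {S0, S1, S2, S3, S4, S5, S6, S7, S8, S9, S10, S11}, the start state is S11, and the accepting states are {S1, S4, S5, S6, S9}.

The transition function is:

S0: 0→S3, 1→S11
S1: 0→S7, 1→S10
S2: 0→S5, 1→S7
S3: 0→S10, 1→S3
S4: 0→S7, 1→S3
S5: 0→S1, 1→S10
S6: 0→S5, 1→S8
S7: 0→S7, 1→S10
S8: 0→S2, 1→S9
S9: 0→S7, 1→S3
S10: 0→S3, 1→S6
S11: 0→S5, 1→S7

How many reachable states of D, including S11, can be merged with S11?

2

First remove the unreachable states {S0,S4}; 10 states remain.
Initial partition by acceptance: {S1,S5,S6,S9} | {S2,S3,S7,S8,S10,S11}.
Split {S1,S5,S6,S9} by δ(·,0) → {S1,S9} and {S5,S6}.
Split {S2,S3,S7,S8,S10,S11} by δ(·,0) → {S3,S7,S8,S10} and {S2,S11}.
On input 0, block {S3,S7,S8,S10} splits into {S3,S7,S10} and {S8}.
On input 1, block {S3,S7,S10} splits into {S3,S7} and {S10}.
On input 1, block {S1,S9} splits into {S1} and {S9}.
Split {S3,S7} by δ(·,0) → {S3} and {S7}.
Split {S5,S6} by δ(·,0) → {S5} and {S6}.
No further refinement is possible. Final partition (9 blocks): {S1} | {S3} | {S5} | {S2,S11} | {S8} | {S10} | {S9} | {S7} | {S6}.
The equivalence class containing S11 is {S2,S11}, of size 2.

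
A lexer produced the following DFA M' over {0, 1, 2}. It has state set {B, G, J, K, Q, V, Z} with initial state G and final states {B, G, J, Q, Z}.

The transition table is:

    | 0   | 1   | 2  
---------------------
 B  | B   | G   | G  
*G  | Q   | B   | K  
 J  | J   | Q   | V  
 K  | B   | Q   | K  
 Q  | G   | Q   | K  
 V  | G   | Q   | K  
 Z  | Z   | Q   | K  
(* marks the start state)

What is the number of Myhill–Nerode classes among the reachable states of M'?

4

States {J,V,Z} cannot be reached from the start state, so discard them.
Initial partition by acceptance: {B,G,Q} | {K}.
Refine {B,G,Q} on symbol 2: members go to different blocks, giving {G,Q} and {B}.
On input 1, block {G,Q} splits into {G} and {Q}.
The partition is now stable with 4 blocks: {G} | {K} | {B} | {Q}.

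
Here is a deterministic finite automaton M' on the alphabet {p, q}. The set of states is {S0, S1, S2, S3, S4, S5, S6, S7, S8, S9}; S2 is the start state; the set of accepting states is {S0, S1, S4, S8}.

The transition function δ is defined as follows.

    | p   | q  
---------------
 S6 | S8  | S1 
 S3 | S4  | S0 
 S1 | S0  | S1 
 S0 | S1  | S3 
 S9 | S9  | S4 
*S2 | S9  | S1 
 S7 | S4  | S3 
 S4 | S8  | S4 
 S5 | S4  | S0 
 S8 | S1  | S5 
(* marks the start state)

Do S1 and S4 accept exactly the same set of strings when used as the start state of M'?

Reachable states from the start: {S0,S1,S2,S3,S4,S5,S8,S9}. Unreachable: {S6,S7} — drop them.
P0 = {S0,S1,S4,S8} | {S2,S3,S5,S9}.
Refine {S0,S1,S4,S8} on symbol q: members go to different blocks, giving {S0,S8} and {S1,S4}.
On input p, block {S2,S3,S5,S9} splits into {S2,S9} and {S3,S5}.
No further refinement is possible. Final partition (4 blocks): {S0,S8} | {S2,S9} | {S1,S4} | {S3,S5}.
S1 and S4 lie in the same block of the stable partition, so they are equivalent — no string distinguishes them.

Yes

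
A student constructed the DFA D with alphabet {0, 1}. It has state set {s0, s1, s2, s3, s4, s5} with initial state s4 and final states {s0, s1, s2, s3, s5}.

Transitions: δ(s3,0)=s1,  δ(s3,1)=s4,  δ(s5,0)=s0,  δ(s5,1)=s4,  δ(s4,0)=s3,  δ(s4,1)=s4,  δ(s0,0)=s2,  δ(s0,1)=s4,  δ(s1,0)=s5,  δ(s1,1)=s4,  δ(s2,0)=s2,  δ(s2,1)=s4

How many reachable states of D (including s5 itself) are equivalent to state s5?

5

Every state is reachable, so we keep all 6.
Start with accepting vs non-accepting: {s0,s1,s2,s3,s5} | {s4}.
No further refinement is possible. Final partition (2 blocks): {s0,s1,s2,s3,s5} | {s4}.
State s5 belongs to the block {s0,s1,s2,s3,s5}, which has 5 states.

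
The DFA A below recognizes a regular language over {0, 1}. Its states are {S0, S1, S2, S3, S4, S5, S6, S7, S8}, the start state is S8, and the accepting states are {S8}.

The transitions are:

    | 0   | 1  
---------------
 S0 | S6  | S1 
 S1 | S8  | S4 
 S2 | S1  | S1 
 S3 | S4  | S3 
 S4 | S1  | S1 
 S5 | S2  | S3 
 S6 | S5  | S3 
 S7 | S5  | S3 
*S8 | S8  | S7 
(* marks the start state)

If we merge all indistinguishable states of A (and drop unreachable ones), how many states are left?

States {S0,S6} cannot be reached from the start state, so discard them.
Start with accepting vs non-accepting: {S8} | {S1,S2,S3,S4,S5,S7}.
Refine {S1,S2,S3,S4,S5,S7} on symbol 0: members go to different blocks, giving {S2,S3,S4,S5,S7} and {S1}.
Refine {S2,S3,S4,S5,S7} on symbol 0: members go to different blocks, giving {S3,S5,S7} and {S2,S4}.
Split {S3,S5,S7} by δ(·,0) → {S3,S5} and {S7}.
Stable partition: {S8} | {S3,S5} | {S1} | {S2,S4} | {S7} — 5 equivalence classes.

5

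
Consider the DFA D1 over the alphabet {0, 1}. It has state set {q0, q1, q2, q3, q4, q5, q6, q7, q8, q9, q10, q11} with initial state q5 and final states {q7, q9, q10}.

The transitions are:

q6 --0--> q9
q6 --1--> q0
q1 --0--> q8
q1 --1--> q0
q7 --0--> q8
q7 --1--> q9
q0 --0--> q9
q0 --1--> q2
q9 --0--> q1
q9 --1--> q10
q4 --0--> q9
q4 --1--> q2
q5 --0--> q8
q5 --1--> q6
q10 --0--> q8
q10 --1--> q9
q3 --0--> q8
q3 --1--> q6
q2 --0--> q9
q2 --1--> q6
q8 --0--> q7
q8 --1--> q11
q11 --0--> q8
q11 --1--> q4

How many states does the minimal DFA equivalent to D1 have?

States {q3} cannot be reached from the start state, so discard them.
Start with accepting vs non-accepting: {q7,q9,q10} | {q0,q1,q2,q4,q5,q6,q8,q11}.
Refine {q0,q1,q2,q4,q5,q6,q8,q11} on symbol 0: members go to different blocks, giving {q0,q2,q4,q6,q8} and {q1,q5,q11}.
On input 0, block {q7,q9,q10} splits into {q7,q10} and {q9}.
Refine {q0,q2,q4,q6,q8} on symbol 0: members go to different blocks, giving {q0,q2,q4,q6} and {q8}.
Stable partition: {q7,q10} | {q0,q2,q4,q6} | {q1,q5,q11} | {q9} | {q8} — 5 equivalence classes.

5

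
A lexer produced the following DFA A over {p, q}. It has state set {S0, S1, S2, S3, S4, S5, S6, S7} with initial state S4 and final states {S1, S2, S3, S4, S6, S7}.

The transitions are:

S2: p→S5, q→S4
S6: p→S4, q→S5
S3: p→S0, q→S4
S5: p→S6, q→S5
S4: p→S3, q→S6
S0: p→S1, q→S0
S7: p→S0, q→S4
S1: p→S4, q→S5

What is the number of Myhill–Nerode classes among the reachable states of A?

First remove the unreachable states {S2,S7}; 6 states remain.
P0 = {S1,S3,S4,S6} | {S0,S5}.
Refine {S1,S3,S4,S6} on symbol p: members go to different blocks, giving {S1,S4,S6} and {S3}.
Split {S1,S4,S6} by δ(·,p) → {S1,S6} and {S4}.
The partition is now stable with 4 blocks: {S1,S6} | {S0,S5} | {S3} | {S4}.

4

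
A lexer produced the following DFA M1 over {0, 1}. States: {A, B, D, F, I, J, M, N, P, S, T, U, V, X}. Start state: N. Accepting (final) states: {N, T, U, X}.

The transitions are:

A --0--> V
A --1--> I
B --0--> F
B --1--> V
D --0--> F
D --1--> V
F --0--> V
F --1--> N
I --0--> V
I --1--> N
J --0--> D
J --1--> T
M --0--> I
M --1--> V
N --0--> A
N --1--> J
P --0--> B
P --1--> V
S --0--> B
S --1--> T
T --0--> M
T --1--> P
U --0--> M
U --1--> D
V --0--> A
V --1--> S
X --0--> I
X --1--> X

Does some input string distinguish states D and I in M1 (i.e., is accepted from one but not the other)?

Reachable states from the start: {A,B,D,F,I,J,M,N,P,S,T,V}. Unreachable: {U,X} — drop them.
P0 = {N,T} | {A,B,D,F,I,J,M,P,S,V}.
On input 1, block {A,B,D,F,I,J,M,P,S,V} splits into {A,B,D,M,P,V} and {F,I,J,S}.
Refine {N,T} on symbol 1: members go to different blocks, giving {T} and {N}.
Split {A,B,D,M,P,V} by δ(·,0) → {A,P,V} and {B,D,M}.
Split {A,P,V} by δ(·,0) → {A,V} and {P}.
Refine {F,I,J,S} on symbol 0: members go to different blocks, giving {J,S} and {F,I}.
On input 1, block {A,V} splits into {V} and {A}.
No further refinement is possible. Final partition (8 blocks): {T} | {V} | {J,S} | {N} | {B,D,M} | {P} | {F,I} | {A}.
D and I end up in different blocks, so they are distinguishable. For instance, the string '1' is accepted from only I.

Yes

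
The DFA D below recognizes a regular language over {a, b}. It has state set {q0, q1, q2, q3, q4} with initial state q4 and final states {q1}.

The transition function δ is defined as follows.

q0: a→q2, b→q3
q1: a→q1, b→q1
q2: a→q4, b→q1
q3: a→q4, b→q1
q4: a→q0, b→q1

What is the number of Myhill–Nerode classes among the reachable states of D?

4

Every state is reachable, so we keep all 5.
Start with accepting vs non-accepting: {q1} | {q0,q2,q3,q4}.
On input b, block {q0,q2,q3,q4} splits into {q2,q3,q4} and {q0}.
Split {q2,q3,q4} by δ(·,a) → {q2,q3} and {q4}.
The partition is now stable with 4 blocks: {q1} | {q2,q3} | {q0} | {q4}.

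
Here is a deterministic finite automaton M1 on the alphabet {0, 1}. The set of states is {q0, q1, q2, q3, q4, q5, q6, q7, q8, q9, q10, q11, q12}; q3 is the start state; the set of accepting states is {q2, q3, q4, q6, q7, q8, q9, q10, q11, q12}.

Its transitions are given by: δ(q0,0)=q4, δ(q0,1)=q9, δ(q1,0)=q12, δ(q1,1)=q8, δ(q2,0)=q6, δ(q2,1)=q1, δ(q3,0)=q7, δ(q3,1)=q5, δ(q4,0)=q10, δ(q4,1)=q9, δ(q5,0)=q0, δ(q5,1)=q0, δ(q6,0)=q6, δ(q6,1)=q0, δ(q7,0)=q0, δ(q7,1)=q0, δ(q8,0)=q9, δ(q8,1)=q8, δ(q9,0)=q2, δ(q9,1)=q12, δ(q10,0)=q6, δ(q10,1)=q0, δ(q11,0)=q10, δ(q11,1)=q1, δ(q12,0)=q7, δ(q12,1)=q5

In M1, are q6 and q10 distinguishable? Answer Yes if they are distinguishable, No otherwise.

No

Reachable states from the start: {q0,q1,q2,q3,q4,q5,q6,q7,q8,q9,q10,q12}. Unreachable: {q11} — drop them.
Initial partition by acceptance: {q2,q3,q4,q6,q7,q8,q9,q10,q12} | {q0,q1,q5}.
Refine {q2,q3,q4,q6,q7,q8,q9,q10,q12} on symbol 0: members go to different blocks, giving {q2,q3,q4,q6,q8,q9,q10,q12} and {q7}.
On input 0, block {q2,q3,q4,q6,q8,q9,q10,q12} splits into {q2,q4,q6,q8,q9,q10} and {q3,q12}.
Split {q2,q4,q6,q8,q9,q10} by δ(·,1) → {q2,q6,q10} and {q4,q8} and {q9}.
Refine {q0,q1,q5} on symbol 0: members go to different blocks, giving {q0} and {q1} and {q5}.
On input 1, block {q2,q6,q10} splits into {q6,q10} and {q2}.
Refine {q4,q8} on symbol 0: members go to different blocks, giving {q4} and {q8}.
No further refinement is possible. Final partition (10 blocks): {q6,q10} | {q0} | {q7} | {q3,q12} | {q4} | {q9} | {q1} | {q5} | {q2} | {q8}.
q6 and q10 lie in the same block of the stable partition, so they are equivalent — no string distinguishes them.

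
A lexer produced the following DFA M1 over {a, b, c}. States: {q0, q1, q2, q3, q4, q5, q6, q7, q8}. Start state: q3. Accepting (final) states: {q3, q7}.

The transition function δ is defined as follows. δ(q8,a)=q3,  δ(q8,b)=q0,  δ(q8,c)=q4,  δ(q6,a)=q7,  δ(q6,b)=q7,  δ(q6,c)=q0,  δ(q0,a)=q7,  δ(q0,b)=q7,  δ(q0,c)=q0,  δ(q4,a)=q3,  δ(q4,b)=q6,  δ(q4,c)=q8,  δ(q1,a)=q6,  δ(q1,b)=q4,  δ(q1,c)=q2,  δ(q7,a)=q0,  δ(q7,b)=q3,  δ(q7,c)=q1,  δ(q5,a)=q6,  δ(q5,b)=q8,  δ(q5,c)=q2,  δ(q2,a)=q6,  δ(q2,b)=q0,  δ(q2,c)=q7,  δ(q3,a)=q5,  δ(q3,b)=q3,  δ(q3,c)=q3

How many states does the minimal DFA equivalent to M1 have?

6

Start with accepting vs non-accepting: {q3,q7} | {q0,q1,q2,q4,q5,q6,q8}.
On input c, block {q3,q7} splits into {q3} and {q7}.
On input a, block {q0,q1,q2,q4,q5,q6,q8} splits into {q1,q2,q5} and {q0,q6} and {q4,q8}.
On input b, block {q1,q2,q5} splits into {q1,q5} and {q2}.
No further refinement is possible. Final partition (6 blocks): {q3} | {q1,q5} | {q7} | {q0,q6} | {q4,q8} | {q2}.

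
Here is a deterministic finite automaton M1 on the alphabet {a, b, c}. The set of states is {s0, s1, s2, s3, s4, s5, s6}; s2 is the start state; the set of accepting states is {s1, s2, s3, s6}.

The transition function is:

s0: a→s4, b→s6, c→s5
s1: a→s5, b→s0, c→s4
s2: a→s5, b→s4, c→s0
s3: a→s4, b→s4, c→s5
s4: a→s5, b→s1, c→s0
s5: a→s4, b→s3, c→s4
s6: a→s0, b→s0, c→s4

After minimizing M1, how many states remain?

2

Every state is reachable, so we keep all 7.
Start with accepting vs non-accepting: {s1,s2,s3,s6} | {s0,s4,s5}.
The partition is now stable with 2 blocks: {s1,s2,s3,s6} | {s0,s4,s5}.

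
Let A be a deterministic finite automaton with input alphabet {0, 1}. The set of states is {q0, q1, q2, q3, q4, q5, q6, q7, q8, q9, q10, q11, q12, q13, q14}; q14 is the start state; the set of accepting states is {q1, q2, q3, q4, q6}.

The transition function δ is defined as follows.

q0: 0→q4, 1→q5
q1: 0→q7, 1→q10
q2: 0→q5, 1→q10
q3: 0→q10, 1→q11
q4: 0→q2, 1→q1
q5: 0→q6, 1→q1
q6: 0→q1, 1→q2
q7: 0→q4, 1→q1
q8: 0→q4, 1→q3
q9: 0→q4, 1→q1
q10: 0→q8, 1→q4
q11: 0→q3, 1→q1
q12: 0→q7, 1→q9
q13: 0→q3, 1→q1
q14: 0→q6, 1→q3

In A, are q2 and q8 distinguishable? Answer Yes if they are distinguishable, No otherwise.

States {q0,q9,q12,q13} cannot be reached from the start state, so discard them.
Start with accepting vs non-accepting: {q1,q2,q3,q4,q6} | {q5,q7,q8,q10,q11,q14}.
Split {q1,q2,q3,q4,q6} by δ(·,0) → {q1,q2,q3} and {q4,q6}.
Refine {q5,q7,q8,q10,q11,q14} on symbol 0: members go to different blocks, giving {q5,q7,q8,q14} and {q10} and {q11}.
Split {q1,q2,q3} by δ(·,0) → {q1,q2} and {q3}.
Split {q5,q7,q8,q14} by δ(·,1) → {q5,q7} and {q8,q14}.
Stable partition: {q1,q2} | {q5,q7} | {q4,q6} | {q10} | {q11} | {q3} | {q8,q14} — 7 equivalence classes.
q2 and q8 end up in different blocks, so they are distinguishable. For instance, the string 'ε' is accepted from only q2.

Yes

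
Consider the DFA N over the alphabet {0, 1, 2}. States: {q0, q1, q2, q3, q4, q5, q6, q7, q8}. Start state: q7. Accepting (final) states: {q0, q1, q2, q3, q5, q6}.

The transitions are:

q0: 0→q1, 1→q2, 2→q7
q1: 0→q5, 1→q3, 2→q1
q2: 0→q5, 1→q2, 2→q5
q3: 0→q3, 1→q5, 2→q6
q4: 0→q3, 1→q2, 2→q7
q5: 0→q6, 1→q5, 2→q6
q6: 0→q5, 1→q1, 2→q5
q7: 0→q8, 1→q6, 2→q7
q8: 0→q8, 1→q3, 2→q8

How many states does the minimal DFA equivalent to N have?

2

First remove the unreachable states {q0,q2,q4}; 6 states remain.
Start with accepting vs non-accepting: {q1,q3,q5,q6} | {q7,q8}.
No further refinement is possible. Final partition (2 blocks): {q1,q3,q5,q6} | {q7,q8}.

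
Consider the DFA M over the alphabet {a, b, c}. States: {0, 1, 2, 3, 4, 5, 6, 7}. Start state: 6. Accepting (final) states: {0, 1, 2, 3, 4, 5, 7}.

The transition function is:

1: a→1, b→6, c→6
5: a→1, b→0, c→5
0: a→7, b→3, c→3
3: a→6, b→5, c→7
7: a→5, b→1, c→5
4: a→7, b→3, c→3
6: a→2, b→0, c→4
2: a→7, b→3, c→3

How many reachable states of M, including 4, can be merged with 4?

Initial partition by acceptance: {0,1,2,3,4,5,7} | {6}.
Split {0,1,2,3,4,5,7} by δ(·,a) → {0,1,2,4,5,7} and {3}.
Refine {0,1,2,4,5,7} on symbol b: members go to different blocks, giving {0,2,4} and {5,7} and {1}.
Split {5,7} by δ(·,a) → {5} and {7}.
Stable partition: {0,2,4} | {6} | {3} | {5} | {1} | {7} — 6 equivalence classes.
The equivalence class containing 4 is {0,2,4}, of size 3.

3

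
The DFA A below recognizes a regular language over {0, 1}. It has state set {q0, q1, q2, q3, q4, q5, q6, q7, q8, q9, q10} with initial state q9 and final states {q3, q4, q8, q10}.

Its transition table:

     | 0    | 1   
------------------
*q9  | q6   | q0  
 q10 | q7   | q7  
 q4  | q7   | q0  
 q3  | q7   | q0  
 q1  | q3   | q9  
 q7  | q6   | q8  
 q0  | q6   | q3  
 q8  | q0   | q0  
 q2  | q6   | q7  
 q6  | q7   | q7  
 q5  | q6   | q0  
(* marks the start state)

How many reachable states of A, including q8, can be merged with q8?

States {q1,q2,q4,q5,q10} cannot be reached from the start state, so discard them.
Start with accepting vs non-accepting: {q3,q8} | {q0,q6,q7,q9}.
Refine {q0,q6,q7,q9} on symbol 1: members go to different blocks, giving {q0,q7} and {q6,q9}.
Split {q6,q9} by δ(·,0) → {q6} and {q9}.
No further refinement is possible. Final partition (4 blocks): {q3,q8} | {q0,q7} | {q6} | {q9}.
State q8 belongs to the block {q3,q8}, which has 2 states.

2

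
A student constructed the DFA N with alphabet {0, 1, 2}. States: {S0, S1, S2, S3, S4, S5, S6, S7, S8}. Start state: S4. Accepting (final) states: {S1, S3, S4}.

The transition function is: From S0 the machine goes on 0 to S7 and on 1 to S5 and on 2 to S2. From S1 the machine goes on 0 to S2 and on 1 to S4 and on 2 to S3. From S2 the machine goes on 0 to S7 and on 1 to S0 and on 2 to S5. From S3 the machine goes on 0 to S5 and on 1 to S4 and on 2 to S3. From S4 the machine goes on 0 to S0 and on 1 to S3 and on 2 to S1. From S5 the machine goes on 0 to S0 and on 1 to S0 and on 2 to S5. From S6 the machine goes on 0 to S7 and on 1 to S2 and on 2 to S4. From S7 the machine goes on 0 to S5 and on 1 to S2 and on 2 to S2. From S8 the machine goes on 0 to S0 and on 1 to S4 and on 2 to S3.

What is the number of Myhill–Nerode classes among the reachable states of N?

First remove the unreachable states {S6,S8}; 7 states remain.
Initial partition by acceptance: {S1,S3,S4} | {S0,S2,S5,S7}.
Stable partition: {S1,S3,S4} | {S0,S2,S5,S7} — 2 equivalence classes.

2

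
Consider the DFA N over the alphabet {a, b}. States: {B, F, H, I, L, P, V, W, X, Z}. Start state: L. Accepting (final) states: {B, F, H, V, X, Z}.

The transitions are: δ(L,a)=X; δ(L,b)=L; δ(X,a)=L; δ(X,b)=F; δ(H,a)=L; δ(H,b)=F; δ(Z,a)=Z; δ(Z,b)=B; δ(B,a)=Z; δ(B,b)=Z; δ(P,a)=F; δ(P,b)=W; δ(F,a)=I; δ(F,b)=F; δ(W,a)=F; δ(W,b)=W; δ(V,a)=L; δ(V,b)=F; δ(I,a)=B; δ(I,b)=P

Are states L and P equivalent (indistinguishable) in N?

Reachable states from the start: {B,F,I,L,P,W,X,Z}. Unreachable: {H,V} — drop them.
P0 = {B,F,X,Z} | {I,L,P,W}.
Split {B,F,X,Z} by δ(·,a) → {F,X} and {B,Z}.
On input a, block {I,L,P,W} splits into {L,P,W} and {I}.
Refine {F,X} on symbol a: members go to different blocks, giving {F} and {X}.
On input a, block {L,P,W} splits into {P,W} and {L}.
Stable partition: {F} | {P,W} | {B,Z} | {I} | {X} | {L} — 6 equivalence classes.
L and P end up in different blocks, so they are distinguishable. For instance, the string 'aaaa' is accepted from only P.

No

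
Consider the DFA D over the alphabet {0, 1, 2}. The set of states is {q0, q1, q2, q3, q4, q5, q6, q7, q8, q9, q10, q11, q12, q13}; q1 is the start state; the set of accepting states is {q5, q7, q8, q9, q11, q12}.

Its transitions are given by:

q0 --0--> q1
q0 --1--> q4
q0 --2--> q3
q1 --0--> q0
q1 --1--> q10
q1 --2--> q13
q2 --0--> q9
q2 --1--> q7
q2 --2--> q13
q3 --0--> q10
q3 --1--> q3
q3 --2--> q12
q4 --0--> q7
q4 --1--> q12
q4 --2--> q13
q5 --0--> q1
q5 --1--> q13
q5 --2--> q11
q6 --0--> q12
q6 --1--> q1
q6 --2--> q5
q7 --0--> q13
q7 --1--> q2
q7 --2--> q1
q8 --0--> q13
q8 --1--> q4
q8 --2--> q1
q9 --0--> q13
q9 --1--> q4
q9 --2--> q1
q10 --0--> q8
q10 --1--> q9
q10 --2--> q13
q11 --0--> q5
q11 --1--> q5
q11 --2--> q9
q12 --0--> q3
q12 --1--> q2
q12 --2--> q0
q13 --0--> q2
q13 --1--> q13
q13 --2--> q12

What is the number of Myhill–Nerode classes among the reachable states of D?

4

States {q5,q6,q11} cannot be reached from the start state, so discard them.
Initial partition by acceptance: {q7,q8,q9,q12} | {q0,q1,q2,q3,q4,q10,q13}.
Split {q0,q1,q2,q3,q4,q10,q13} by δ(·,0) → {q0,q1,q3,q13} and {q2,q4,q10}.
Split {q0,q1,q3,q13} by δ(·,0) → {q0,q1} and {q3,q13}.
No further refinement is possible. Final partition (4 blocks): {q7,q8,q9,q12} | {q0,q1} | {q2,q4,q10} | {q3,q13}.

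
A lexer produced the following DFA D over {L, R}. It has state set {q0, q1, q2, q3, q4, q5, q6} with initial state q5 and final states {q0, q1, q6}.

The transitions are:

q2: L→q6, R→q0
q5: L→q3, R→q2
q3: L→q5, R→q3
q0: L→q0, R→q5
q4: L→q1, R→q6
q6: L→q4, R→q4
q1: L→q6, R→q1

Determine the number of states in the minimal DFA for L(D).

7

Start with accepting vs non-accepting: {q0,q1,q6} | {q2,q3,q4,q5}.
On input L, block {q0,q1,q6} splits into {q0,q1} and {q6}.
Split {q0,q1} by δ(·,L) → {q0} and {q1}.
Refine {q2,q3,q4,q5} on symbol L: members go to different blocks, giving {q3,q5} and {q2} and {q4}.
Split {q3,q5} by δ(·,R) → {q3} and {q5}.
No further refinement is possible. Final partition (7 blocks): {q0} | {q3} | {q6} | {q1} | {q2} | {q4} | {q5}.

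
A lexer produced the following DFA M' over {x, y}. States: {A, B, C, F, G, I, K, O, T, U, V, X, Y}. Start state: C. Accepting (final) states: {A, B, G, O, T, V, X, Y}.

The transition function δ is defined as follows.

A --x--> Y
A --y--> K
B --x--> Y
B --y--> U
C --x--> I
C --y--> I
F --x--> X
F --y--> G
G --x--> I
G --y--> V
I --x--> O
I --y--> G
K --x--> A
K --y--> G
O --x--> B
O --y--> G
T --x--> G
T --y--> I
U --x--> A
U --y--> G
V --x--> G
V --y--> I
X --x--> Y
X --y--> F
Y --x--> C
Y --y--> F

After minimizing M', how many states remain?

States {T} cannot be reached from the start state, so discard them.
Start with accepting vs non-accepting: {A,B,G,O,V,X,Y} | {C,F,I,K,U}.
Refine {A,B,G,O,V,X,Y} on symbol x: members go to different blocks, giving {A,B,O,V,X} and {G,Y}.
Split {A,B,O,V,X} by δ(·,x) → {A,B,V,X} and {O}.
On input x, block {C,F,I,K,U} splits into {F,K,U} and {C} and {I}.
Split {A,B,V,X} by δ(·,y) → {A,B,X} and {V}.
Refine {G,Y} on symbol x: members go to different blocks, giving {Y} and {G}.
No further refinement is possible. Final partition (8 blocks): {A,B,X} | {F,K,U} | {Y} | {O} | {C} | {I} | {V} | {G}.

8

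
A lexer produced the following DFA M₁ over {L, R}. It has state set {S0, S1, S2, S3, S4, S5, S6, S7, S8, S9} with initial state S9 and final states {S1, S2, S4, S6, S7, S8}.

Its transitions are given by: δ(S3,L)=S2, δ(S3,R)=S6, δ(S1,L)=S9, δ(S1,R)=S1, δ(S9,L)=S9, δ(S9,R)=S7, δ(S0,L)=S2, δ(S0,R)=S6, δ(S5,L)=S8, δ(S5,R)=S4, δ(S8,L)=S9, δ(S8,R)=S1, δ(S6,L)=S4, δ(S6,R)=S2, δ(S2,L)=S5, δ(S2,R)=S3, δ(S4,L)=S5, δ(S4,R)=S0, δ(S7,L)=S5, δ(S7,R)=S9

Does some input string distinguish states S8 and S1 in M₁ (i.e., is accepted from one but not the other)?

All states are reachable from the start state.
Start with accepting vs non-accepting: {S1,S2,S4,S6,S7,S8} | {S0,S3,S5,S9}.
On input L, block {S1,S2,S4,S6,S7,S8} splits into {S1,S2,S4,S7,S8} and {S6}.
On input R, block {S1,S2,S4,S7,S8} splits into {S2,S4,S7} and {S1,S8}.
Split {S0,S3,S5,S9} by δ(·,L) → {S0,S3} and {S5} and {S9}.
Split {S2,S4,S7} by δ(·,R) → {S2,S4} and {S7}.
The partition is now stable with 7 blocks: {S2,S4} | {S0,S3} | {S6} | {S1,S8} | {S5} | {S9} | {S7}.
S8 and S1 lie in the same block of the stable partition, so they are equivalent — no string distinguishes them.

No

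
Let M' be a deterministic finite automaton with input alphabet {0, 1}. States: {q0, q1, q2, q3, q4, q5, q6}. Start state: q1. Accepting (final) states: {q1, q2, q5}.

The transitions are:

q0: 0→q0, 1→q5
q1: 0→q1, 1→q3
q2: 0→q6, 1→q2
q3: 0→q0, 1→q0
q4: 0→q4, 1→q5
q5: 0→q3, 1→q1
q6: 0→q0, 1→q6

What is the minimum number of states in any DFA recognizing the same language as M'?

First remove the unreachable states {q2,q4,q6}; 4 states remain.
Start with accepting vs non-accepting: {q1,q5} | {q0,q3}.
Refine {q1,q5} on symbol 0: members go to different blocks, giving {q1} and {q5}.
Split {q0,q3} by δ(·,1) → {q0} and {q3}.
Stable partition: {q1} | {q0} | {q5} | {q3} — 4 equivalence classes.

4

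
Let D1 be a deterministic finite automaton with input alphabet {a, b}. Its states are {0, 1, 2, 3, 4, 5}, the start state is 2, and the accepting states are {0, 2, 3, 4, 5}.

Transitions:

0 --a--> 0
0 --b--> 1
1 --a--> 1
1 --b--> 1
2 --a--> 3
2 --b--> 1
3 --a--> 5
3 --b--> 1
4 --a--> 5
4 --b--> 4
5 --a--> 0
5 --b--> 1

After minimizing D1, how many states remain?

States {4} cannot be reached from the start state, so discard them.
P0 = {0,2,3,5} | {1}.
No further refinement is possible. Final partition (2 blocks): {0,2,3,5} | {1}.

2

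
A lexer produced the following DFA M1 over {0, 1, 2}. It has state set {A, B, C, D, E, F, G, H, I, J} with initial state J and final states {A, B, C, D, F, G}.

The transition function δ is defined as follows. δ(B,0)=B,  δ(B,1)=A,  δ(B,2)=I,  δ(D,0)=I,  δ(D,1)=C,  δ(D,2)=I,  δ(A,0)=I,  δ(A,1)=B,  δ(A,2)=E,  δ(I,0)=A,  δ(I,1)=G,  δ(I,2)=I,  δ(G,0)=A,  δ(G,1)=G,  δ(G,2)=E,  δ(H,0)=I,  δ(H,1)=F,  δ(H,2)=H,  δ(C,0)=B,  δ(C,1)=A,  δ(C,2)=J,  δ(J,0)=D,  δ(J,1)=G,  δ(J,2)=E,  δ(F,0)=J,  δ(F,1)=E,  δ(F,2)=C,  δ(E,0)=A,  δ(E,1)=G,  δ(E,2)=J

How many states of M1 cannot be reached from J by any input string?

2

BFS from J reaches {A, B, C, D, E, G, I, J}; the 2 state(s) F, H are never visited.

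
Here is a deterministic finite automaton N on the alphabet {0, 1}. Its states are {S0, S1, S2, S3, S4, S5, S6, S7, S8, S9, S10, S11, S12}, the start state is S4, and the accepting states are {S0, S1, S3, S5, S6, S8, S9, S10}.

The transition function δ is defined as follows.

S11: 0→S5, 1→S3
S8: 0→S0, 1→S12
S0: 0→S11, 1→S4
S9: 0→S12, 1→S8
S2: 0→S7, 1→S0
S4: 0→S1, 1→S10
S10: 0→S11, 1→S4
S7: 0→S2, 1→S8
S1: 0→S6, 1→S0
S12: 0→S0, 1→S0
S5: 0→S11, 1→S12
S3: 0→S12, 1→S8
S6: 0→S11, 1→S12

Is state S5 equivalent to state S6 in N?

Reachable states from the start: {S0,S1,S3,S4,S5,S6,S8,S10,S11,S12}. Unreachable: {S2,S7,S9} — drop them.
P0 = {S0,S1,S3,S5,S6,S8,S10} | {S4,S11,S12}.
Refine {S0,S1,S3,S5,S6,S8,S10} on symbol 0: members go to different blocks, giving {S0,S3,S5,S6,S10} and {S1,S8}.
Split {S0,S3,S5,S6,S10} by δ(·,1) → {S0,S5,S6,S10} and {S3}.
Refine {S4,S11,S12} on symbol 0: members go to different blocks, giving {S11,S12} and {S4}.
On input 1, block {S0,S5,S6,S10} splits into {S0,S10} and {S5,S6}.
On input 0, block {S11,S12} splits into {S11} and {S12}.
On input 0, block {S1,S8} splits into {S1} and {S8}.
The partition is now stable with 8 blocks: {S0,S10} | {S11} | {S1} | {S3} | {S4} | {S5,S6} | {S12} | {S8}.
S5 and S6 lie in the same block of the stable partition, so they are equivalent — no string distinguishes them.

Yes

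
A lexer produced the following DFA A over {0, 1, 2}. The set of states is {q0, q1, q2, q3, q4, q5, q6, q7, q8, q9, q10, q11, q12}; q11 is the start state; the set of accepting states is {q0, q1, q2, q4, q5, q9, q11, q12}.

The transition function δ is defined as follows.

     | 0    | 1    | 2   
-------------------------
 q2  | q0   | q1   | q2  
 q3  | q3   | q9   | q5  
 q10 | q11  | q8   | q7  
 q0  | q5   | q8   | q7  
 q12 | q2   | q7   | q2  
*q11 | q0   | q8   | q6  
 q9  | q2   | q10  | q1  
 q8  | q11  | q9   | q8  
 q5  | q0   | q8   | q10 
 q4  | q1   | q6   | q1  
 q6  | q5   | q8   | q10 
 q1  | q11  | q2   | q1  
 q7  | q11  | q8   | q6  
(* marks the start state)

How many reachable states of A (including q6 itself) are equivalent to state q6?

First remove the unreachable states {q3,q4,q12}; 10 states remain.
Initial partition by acceptance: {q0,q1,q2,q5,q9,q11} | {q6,q7,q8,q10}.
Refine {q0,q1,q2,q5,q9,q11} on symbol 1: members go to different blocks, giving {q0,q5,q9,q11} and {q1,q2}.
On input 0, block {q0,q5,q9,q11} splits into {q0,q5,q11} and {q9}.
Refine {q6,q7,q8,q10} on symbol 1: members go to different blocks, giving {q6,q7,q10} and {q8}.
The partition is now stable with 5 blocks: {q0,q5,q11} | {q6,q7,q10} | {q1,q2} | {q9} | {q8}.
The equivalence class containing q6 is {q6,q7,q10}, of size 3.

3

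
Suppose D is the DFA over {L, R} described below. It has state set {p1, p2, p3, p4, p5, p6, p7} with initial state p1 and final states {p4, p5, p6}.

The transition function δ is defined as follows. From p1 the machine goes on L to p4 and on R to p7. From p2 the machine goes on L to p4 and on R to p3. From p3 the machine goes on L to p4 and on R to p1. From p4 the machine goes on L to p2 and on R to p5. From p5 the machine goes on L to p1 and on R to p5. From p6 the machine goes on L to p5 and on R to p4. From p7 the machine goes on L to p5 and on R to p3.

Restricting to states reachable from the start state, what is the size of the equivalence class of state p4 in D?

First remove the unreachable states {p6}; 6 states remain.
P0 = {p4,p5} | {p1,p2,p3,p7}.
The partition is now stable with 2 blocks: {p4,p5} | {p1,p2,p3,p7}.
State p4 belongs to the block {p4,p5}, which has 2 states.

2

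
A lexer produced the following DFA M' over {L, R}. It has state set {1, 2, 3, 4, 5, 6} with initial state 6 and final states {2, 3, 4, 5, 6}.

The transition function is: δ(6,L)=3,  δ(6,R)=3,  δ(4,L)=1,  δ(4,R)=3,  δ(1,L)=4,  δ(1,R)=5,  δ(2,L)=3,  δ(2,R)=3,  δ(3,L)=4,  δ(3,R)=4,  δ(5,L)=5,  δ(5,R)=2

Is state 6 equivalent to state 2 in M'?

Yes

Every state is reachable, so we keep all 6.
Start with accepting vs non-accepting: {2,3,4,5,6} | {1}.
Refine {2,3,4,5,6} on symbol L: members go to different blocks, giving {2,3,5,6} and {4}.
Refine {2,3,5,6} on symbol L: members go to different blocks, giving {2,5,6} and {3}.
Split {2,5,6} by δ(·,L) → {2,6} and {5}.
Stable partition: {2,6} | {1} | {4} | {3} | {5} — 5 equivalence classes.
6 and 2 lie in the same block of the stable partition, so they are equivalent — no string distinguishes them.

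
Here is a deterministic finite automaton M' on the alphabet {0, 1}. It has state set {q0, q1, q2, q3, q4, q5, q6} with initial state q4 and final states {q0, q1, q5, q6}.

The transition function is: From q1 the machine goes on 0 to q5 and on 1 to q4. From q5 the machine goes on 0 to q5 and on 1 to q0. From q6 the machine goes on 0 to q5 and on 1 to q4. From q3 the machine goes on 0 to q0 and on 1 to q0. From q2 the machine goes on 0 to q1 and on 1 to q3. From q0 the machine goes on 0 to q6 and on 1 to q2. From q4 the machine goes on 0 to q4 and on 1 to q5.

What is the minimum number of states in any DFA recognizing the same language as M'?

6

P0 = {q0,q1,q5,q6} | {q2,q3,q4}.
Refine {q0,q1,q5,q6} on symbol 1: members go to different blocks, giving {q0,q1,q6} and {q5}.
Refine {q0,q1,q6} on symbol 0: members go to different blocks, giving {q1,q6} and {q0}.
Refine {q2,q3,q4} on symbol 0: members go to different blocks, giving {q2} and {q3} and {q4}.
The partition is now stable with 6 blocks: {q1,q6} | {q2} | {q5} | {q0} | {q3} | {q4}.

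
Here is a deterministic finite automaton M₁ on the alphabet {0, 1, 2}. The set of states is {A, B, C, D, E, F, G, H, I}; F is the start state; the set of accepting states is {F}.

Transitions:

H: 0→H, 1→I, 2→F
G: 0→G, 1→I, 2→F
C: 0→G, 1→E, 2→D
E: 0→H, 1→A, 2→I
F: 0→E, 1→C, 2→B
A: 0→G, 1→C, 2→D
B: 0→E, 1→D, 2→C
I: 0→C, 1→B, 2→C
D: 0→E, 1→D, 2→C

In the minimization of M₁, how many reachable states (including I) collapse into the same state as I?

All states are reachable from the start state.
Initial partition by acceptance: {F} | {A,B,C,D,E,G,H,I}.
Refine {A,B,C,D,E,G,H,I} on symbol 2: members go to different blocks, giving {A,B,C,D,E,I} and {G,H}.
Split {A,B,C,D,E,I} by δ(·,0) → {A,C,E} and {B,D,I}.
The partition is now stable with 4 blocks: {F} | {A,C,E} | {G,H} | {B,D,I}.
The equivalence class containing I is {B,D,I}, of size 3.

3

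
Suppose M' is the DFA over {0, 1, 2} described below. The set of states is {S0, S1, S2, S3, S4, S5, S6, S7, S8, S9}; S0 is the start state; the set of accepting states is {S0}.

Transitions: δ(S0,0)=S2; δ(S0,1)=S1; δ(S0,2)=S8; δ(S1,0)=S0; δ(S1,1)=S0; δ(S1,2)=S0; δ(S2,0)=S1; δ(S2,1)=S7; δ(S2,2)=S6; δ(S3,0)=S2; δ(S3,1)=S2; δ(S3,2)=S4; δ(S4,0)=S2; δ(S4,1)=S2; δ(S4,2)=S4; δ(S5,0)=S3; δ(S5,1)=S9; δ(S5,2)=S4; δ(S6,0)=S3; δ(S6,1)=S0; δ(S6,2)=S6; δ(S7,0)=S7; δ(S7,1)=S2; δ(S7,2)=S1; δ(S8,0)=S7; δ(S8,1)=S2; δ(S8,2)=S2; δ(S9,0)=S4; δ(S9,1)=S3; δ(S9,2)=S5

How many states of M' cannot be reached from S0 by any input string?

Starting at S0 and following transitions, the reachable set is {S0, S1, S2, S3, S4, S6, S7, S8}. That leaves S5, S9 unreachable — 2 in total.

2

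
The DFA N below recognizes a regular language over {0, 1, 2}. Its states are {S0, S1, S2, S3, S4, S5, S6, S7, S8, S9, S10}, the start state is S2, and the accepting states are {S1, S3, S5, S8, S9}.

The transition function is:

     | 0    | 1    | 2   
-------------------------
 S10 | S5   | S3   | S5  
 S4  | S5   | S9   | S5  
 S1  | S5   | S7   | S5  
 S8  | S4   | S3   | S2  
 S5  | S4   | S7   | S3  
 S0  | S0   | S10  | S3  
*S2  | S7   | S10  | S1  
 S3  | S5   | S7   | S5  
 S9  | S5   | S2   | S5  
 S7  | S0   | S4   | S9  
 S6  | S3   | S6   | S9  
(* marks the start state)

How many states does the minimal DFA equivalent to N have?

4

Reachable states from the start: {S0,S1,S2,S3,S4,S5,S7,S9,S10}. Unreachable: {S6,S8} — drop them.
P0 = {S1,S3,S5,S9} | {S0,S2,S4,S7,S10}.
Split {S1,S3,S5,S9} by δ(·,0) → {S1,S3,S9} and {S5}.
On input 0, block {S0,S2,S4,S7,S10} splits into {S0,S2,S7} and {S4,S10}.
Stable partition: {S1,S3,S9} | {S0,S2,S7} | {S5} | {S4,S10} — 4 equivalence classes.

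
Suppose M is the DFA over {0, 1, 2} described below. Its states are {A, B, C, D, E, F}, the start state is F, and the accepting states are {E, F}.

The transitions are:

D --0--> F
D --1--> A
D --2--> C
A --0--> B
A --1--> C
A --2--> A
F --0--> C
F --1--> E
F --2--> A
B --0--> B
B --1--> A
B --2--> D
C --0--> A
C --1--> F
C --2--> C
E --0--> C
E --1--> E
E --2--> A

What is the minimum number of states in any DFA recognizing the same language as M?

Every state is reachable, so we keep all 6.
Start with accepting vs non-accepting: {E,F} | {A,B,C,D}.
Refine {A,B,C,D} on symbol 0: members go to different blocks, giving {A,B,C} and {D}.
On input 1, block {A,B,C} splits into {A,B} and {C}.
Refine {A,B} on symbol 1: members go to different blocks, giving {A} and {B}.
No further refinement is possible. Final partition (5 blocks): {E,F} | {A} | {D} | {C} | {B}.

5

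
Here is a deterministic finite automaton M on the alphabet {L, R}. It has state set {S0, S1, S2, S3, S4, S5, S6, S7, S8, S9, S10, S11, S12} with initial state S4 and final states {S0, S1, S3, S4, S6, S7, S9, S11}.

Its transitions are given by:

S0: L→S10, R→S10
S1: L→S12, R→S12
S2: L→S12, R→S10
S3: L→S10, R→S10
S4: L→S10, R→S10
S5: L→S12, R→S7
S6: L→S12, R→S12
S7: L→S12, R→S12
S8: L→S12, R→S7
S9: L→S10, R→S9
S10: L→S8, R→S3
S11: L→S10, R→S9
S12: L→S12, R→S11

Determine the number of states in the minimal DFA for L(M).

6

States {S0,S1,S2,S5,S6} cannot be reached from the start state, so discard them.
Start with accepting vs non-accepting: {S3,S4,S7,S9,S11} | {S8,S10,S12}.
On input R, block {S3,S4,S7,S9,S11} splits into {S3,S4,S7} and {S9,S11}.
Split {S8,S10,S12} by δ(·,R) → {S8,S10} and {S12}.
Refine {S3,S4,S7} on symbol L: members go to different blocks, giving {S3,S4} and {S7}.
Split {S8,S10} by δ(·,L) → {S8} and {S10}.
Stable partition: {S3,S4} | {S8} | {S9,S11} | {S12} | {S7} | {S10} — 6 equivalence classes.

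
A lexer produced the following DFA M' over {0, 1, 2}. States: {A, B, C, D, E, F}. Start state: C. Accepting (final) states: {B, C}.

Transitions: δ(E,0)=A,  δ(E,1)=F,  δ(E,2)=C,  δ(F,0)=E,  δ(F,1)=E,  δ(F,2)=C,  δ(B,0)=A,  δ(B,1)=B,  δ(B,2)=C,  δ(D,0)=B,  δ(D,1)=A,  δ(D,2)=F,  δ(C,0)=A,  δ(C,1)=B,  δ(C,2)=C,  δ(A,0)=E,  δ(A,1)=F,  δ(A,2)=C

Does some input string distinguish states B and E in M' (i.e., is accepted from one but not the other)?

First remove the unreachable states {D}; 5 states remain.
Start with accepting vs non-accepting: {B,C} | {A,E,F}.
Stable partition: {B,C} | {A,E,F} — 2 equivalence classes.
B and E end up in different blocks, so they are distinguishable. For instance, the string 'ε' is accepted from only B.

Yes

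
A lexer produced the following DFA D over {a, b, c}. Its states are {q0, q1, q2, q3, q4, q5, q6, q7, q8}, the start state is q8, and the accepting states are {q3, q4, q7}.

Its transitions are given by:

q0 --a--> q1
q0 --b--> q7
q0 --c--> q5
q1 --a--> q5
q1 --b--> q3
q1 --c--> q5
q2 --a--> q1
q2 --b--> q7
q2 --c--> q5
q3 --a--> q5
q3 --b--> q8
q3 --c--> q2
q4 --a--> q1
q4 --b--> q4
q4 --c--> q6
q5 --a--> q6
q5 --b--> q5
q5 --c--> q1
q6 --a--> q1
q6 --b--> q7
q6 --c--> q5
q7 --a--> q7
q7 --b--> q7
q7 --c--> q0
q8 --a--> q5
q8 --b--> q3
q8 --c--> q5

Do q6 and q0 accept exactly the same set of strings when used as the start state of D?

Yes

First remove the unreachable states {q4}; 8 states remain.
P0 = {q3,q7} | {q0,q1,q2,q5,q6,q8}.
Split {q3,q7} by δ(·,a) → {q3} and {q7}.
Split {q0,q1,q2,q5,q6,q8} by δ(·,b) → {q0,q2,q6} and {q1,q8} and {q5}.
The partition is now stable with 5 blocks: {q3} | {q0,q2,q6} | {q7} | {q1,q8} | {q5}.
q6 and q0 lie in the same block of the stable partition, so they are equivalent — no string distinguishes them.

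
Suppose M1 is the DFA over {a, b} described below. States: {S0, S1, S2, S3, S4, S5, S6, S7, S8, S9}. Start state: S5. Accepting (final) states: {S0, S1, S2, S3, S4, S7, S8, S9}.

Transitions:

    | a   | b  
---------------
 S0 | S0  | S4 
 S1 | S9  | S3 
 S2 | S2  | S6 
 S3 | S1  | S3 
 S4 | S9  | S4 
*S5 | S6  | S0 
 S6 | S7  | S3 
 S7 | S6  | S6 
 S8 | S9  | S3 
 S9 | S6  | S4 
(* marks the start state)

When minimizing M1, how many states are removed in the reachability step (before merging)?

2

BFS from S5 reaches {S0, S1, S3, S4, S5, S6, S7, S9}; the 2 state(s) S2, S8 are never visited.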